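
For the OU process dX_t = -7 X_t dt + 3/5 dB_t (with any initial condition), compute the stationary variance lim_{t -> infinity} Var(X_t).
lim Var(X_t) = 9/350

The OU SDE dX = -theta X dt + sigma dB admits the integrating factor exp(theta t): d(exp(theta t) X_t) = sigma exp(theta t) dB_t. Integrating from 0 to t gives X_t = x_0 * exp(-theta t) + sigma * int_0^t exp(-theta (t-s)) dB_s for any initial x_0. The Itô integral has variance (by the Itô isometry) sigma^2 * int_0^t exp(-2 theta (t - s)) ds = sigma^2 * (1 - exp(-2 theta t)) / (2 theta), independent of x_0.
With theta = 7, sigma = 3/5:
  Var(X_t) = (3/5)^2 * (1 - exp(-2*7 t)) / (2 * 7) = 9/350 - 9*exp(-14*t)/350.
As t -> infinity, exp(-2*7 t) -> 0, so the stationary variance is sigma^2 / (2 theta) = 9/350.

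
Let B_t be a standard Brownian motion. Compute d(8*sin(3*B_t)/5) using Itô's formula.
d(8*sin(3*B_t)/5) = (-36*sin(3*B_t)/5) dt + (24*cos(3*B_t)/5) dB_t

Itô's formula for f(B_t) gives d f(B_t) = f'(B_t) dB_t + (1/2) f''(B_t) dt. Compute derivatives of f(x) = 8*sin(3*x)/5:
  f'(x)  = 24*cos(3*x)/5
  f''(x) = -72*sin(3*x)/5
Substitute x = B_t and multiply the f'' term by 1/2:
  drift     = (1/2) * (-72*sin(3*x)/5) evaluated at B_t = -36*sin(3*B_t)/5
  diffusion = (24*cos(3*x)/5) evaluated at B_t = 24*cos(3*B_t)/5
Therefore d(8*sin(3*B_t)/5) = (-36*sin(3*B_t)/5) dt + (24*cos(3*B_t)/5) dB_t.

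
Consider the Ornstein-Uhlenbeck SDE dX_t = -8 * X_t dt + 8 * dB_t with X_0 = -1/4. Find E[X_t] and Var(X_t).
E[X_t] = -exp(-8*t)/4; Var(X_t) = 4 - 4*exp(-16*t)

The OU SDE dX = -theta X dt + sigma dB admits the integrating factor exp(theta t): d(exp(theta t) X_t) = sigma exp(theta t) dB_t. Integrating from 0 to t:
  X_t = x_0 * exp(-theta t) + sigma * int_0^t exp(-theta (t-s)) dB_s.
The Itô integral has mean 0 and (by the Itô isometry) variance sigma^2 * int_0^t exp(-2 theta (t - s)) ds = sigma^2 * (1 - exp(-2 theta t)) / (2 theta).
With theta = 8, sigma = 8, x_0 = -1/4:
  E[X_t] = -1/4 * exp(-8 t) = -exp(-8*t)/4
  Var(X_t) = (8)^2 * (1 - exp(-2*8 t)) / (2 * 8) = 4 - 4*exp(-16*t).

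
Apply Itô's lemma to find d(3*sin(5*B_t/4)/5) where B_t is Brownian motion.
d(3*sin(5*B_t/4)/5) = (-15*sin(5*B_t/4)/32) dt + (3*cos(5*B_t/4)/4) dB_t

Itô's formula for f(B_t) gives d f(B_t) = f'(B_t) dB_t + (1/2) f''(B_t) dt. Compute derivatives of f(x) = 3*sin(5*x/4)/5:
  f'(x)  = 3*cos(5*x/4)/4
  f''(x) = -15*sin(5*x/4)/16
Substitute x = B_t and multiply the f'' term by 1/2:
  drift     = (1/2) * (-15*sin(5*x/4)/16) evaluated at B_t = -15*sin(5*B_t/4)/32
  diffusion = (3*cos(5*x/4)/4) evaluated at B_t = 3*cos(5*B_t/4)/4
Therefore d(3*sin(5*B_t/4)/5) = (-15*sin(5*B_t/4)/32) dt + (3*cos(5*B_t/4)/4) dB_t.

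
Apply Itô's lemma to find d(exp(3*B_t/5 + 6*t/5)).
d(exp(3*B_t/5 + 6*t/5)) = (69*exp(3*B_t/5 + 6*t/5)/50) dt + (3*exp(3*B_t/5 + 6*t/5)/5) dB_t

Itô's formula for f(t, x): d f(t, B_t) = (f_t + (1/2) f_xx) dt + f_x dB_t. Compute partials of f(t, x) = exp(6*t/5 + 3*x/5):
  f_t(t,x)  = 6*exp(6*t/5 + 3*x/5)/5
  f_x(t,x)  = 3*exp(6*t/5 + 3*x/5)/5
  f_xx(t,x) = 9*exp(6*t/5 + 3*x/5)/25
Assemble drift = f_t + (1/2) f_xx = 69*exp(6*t/5 + 3*x/5)/50 and diffusion = f_x = 3*exp(6*t/5 + 3*x/5)/5. Substituting x = B_t:
  d(exp(3*B_t/5 + 6*t/5)) = (69*exp(3*B_t/5 + 6*t/5)/50) dt + (3*exp(3*B_t/5 + 6*t/5)/5) dB_t.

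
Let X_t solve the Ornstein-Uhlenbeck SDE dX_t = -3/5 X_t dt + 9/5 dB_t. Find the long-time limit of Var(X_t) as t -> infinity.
lim Var(X_t) = 27/10

The OU SDE dX = -theta X dt + sigma dB admits the integrating factor exp(theta t): d(exp(theta t) X_t) = sigma exp(theta t) dB_t. Integrating from 0 to t gives X_t = x_0 * exp(-theta t) + sigma * int_0^t exp(-theta (t-s)) dB_s for any initial x_0. The Itô integral has variance (by the Itô isometry) sigma^2 * int_0^t exp(-2 theta (t - s)) ds = sigma^2 * (1 - exp(-2 theta t)) / (2 theta), independent of x_0.
With theta = 3/5, sigma = 9/5:
  Var(X_t) = (9/5)^2 * (1 - exp(-2*3/5 t)) / (2 * 3/5) = 27/10 - 27*exp(-6*t/5)/10.
As t -> infinity, exp(-2*3/5 t) -> 0, so the stationary variance is sigma^2 / (2 theta) = 27/10.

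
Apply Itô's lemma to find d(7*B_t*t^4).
d(7*B_t*t^4) = (28*B_t*t^3) dt + (7*t^4) dB_t

Itô's formula for f(t, x): d f(t, B_t) = (f_t + (1/2) f_xx) dt + f_x dB_t. Compute partials of f(t, x) = 7*t^4*x:
  f_t(t,x)  = 28*t^3*x
  f_x(t,x)  = 7*t^4
  f_xx(t,x) = 0
Assemble drift = f_t + (1/2) f_xx = 28*t^3*x and diffusion = f_x = 7*t^4. Substituting x = B_t:
  d(7*B_t*t^4) = (28*B_t*t^3) dt + (7*t^4) dB_t.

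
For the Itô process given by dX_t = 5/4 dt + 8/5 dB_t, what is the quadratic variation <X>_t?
<X>_t = 64*t/25

For an Itô process dX_t = a(t) dt + b(t) dB_t, the quadratic variation is <X>_t = int_0^t b(s)^2 ds (the drift term does not contribute). Here b(s) = 8/5, so
  b(s)^2 = 64/25.
Integrating from 0 to t:
  <X>_t = int_0^t (64/25) ds = 64*t/25.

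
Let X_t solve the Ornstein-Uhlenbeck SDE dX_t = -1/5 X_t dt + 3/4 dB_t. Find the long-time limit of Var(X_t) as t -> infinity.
lim Var(X_t) = 45/32

The OU SDE dX = -theta X dt + sigma dB admits the integrating factor exp(theta t): d(exp(theta t) X_t) = sigma exp(theta t) dB_t. Integrating from 0 to t gives X_t = x_0 * exp(-theta t) + sigma * int_0^t exp(-theta (t-s)) dB_s for any initial x_0. The Itô integral has variance (by the Itô isometry) sigma^2 * int_0^t exp(-2 theta (t - s)) ds = sigma^2 * (1 - exp(-2 theta t)) / (2 theta), independent of x_0.
With theta = 1/5, sigma = 3/4:
  Var(X_t) = (3/4)^2 * (1 - exp(-2*1/5 t)) / (2 * 1/5) = 45/32 - 45*exp(-2*t/5)/32.
As t -> infinity, exp(-2*1/5 t) -> 0, so the stationary variance is sigma^2 / (2 theta) = 45/32.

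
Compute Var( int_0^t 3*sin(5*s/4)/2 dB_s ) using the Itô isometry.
Var = 9*t/8 - 9*sin(5*t/2)/20

The Itô integral of a deterministic integrand f(s) has mean 0 because each increment f(s) * (B_{s+ds} - B_s) has mean 0. By the Itô isometry:
  Var( int_0^t f(s) dB_s ) = E[ (int_0^t f(s) dB_s)^2 ] = int_0^t f(s)^2 ds.
Here f(s) = 3*sin(5*s/4)/2, so f(s)^2 = 9*sin(5*s/4)^2/4. Integrate:
  int_0^t (9*sin(5*s/4)^2/4) ds = 9*t/8 - 9*sin(5*t/2)/20.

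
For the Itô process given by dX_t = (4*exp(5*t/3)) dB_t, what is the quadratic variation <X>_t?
<X>_t = 24*exp(10*t/3)/5 - 24/5

For an Itô process dX_t = a(t) dt + b(t) dB_t, the quadratic variation is <X>_t = int_0^t b(s)^2 ds (the drift term does not contribute). Here b(s) = 4*exp(5*s/3), so
  b(s)^2 = 16*exp(10*s/3).
Integrating from 0 to t:
  <X>_t = int_0^t (16*exp(10*s/3)) ds = 24*exp(10*t/3)/5 - 24/5.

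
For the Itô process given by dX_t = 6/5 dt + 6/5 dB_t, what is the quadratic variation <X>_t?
<X>_t = 36*t/25

For an Itô process dX_t = a(t) dt + b(t) dB_t, the quadratic variation is <X>_t = int_0^t b(s)^2 ds (the drift term does not contribute). Here b(s) = 6/5, so
  b(s)^2 = 36/25.
Integrating from 0 to t:
  <X>_t = int_0^t (36/25) ds = 36*t/25.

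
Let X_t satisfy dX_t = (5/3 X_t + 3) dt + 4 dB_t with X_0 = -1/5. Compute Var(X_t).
Var(X_t) = 24*exp(10*t/3)/5 - 24/5

The variance V(t) = Var(X_t) satisfies V'(t) = 2 a V(t) + c^2 with V(0) = 0 (drift coefficient is linear in X, diffusion is constant). With a = 5/3, c = 4, the solution is
  V(t) = (c^2 / (2 a)) * (exp(2 a t) - 1)
       = (4^2 / (2*(5/3))) * (exp((10/3) t) - 1)
       = 24*exp(10*t/3)/5 - 24/5.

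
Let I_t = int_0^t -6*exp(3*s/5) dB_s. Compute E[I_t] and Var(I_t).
E[I_t] = 0; Var(I_t) = 30*exp(6*t/5) - 30

The Itô integral of a deterministic integrand f(s) has mean 0 because each increment f(s) * (B_{s+ds} - B_s) has mean 0. By the Itô isometry:
  Var( int_0^t f(s) dB_s ) = E[ (int_0^t f(s) dB_s)^2 ] = int_0^t f(s)^2 ds.
Here f(s) = -6*exp(3*s/5), so f(s)^2 = 36*exp(6*s/5). Integrate:
  int_0^t (36*exp(6*s/5)) ds = 30*exp(6*t/5) - 30.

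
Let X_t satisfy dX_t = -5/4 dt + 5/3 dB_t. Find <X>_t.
<X>_t = 25*t/9

For an Itô process dX_t = a(t) dt + b(t) dB_t, the quadratic variation is <X>_t = int_0^t b(s)^2 ds (the drift term does not contribute). Here b(s) = 5/3, so
  b(s)^2 = 25/9.
Integrating from 0 to t:
  <X>_t = int_0^t (25/9) ds = 25*t/9.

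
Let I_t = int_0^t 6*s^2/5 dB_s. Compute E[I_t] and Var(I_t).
E[I_t] = 0; Var(I_t) = 36*t^5/125

The Itô integral of a deterministic integrand f(s) has mean 0 because each increment f(s) * (B_{s+ds} - B_s) has mean 0. By the Itô isometry:
  Var( int_0^t f(s) dB_s ) = E[ (int_0^t f(s) dB_s)^2 ] = int_0^t f(s)^2 ds.
Here f(s) = 6*s^2/5, so f(s)^2 = 36*s^4/25. Integrate:
  int_0^t (36*s^4/25) ds = 36*t^5/125.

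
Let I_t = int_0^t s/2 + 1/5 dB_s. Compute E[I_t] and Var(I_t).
E[I_t] = 0; Var(I_t) = t*(25*t^2 + 30*t + 12)/300

The Itô integral of a deterministic integrand f(s) has mean 0 because each increment f(s) * (B_{s+ds} - B_s) has mean 0. By the Itô isometry:
  Var( int_0^t f(s) dB_s ) = E[ (int_0^t f(s) dB_s)^2 ] = int_0^t f(s)^2 ds.
Here f(s) = s/2 + 1/5, so f(s)^2 = (5*s + 2)^2/100. Integrate:
  int_0^t ((5*s + 2)^2/100) ds = t*(25*t^2 + 30*t + 12)/300.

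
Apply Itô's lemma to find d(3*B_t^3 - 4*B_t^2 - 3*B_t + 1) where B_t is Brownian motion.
d(3*B_t^3 - 4*B_t^2 - 3*B_t + 1) = (9*B_t - 4) dt + (9*B_t^2 - 8*B_t - 3) dB_t

Itô's formula for f(B_t) gives d f(B_t) = f'(B_t) dB_t + (1/2) f''(B_t) dt. Compute derivatives of f(x) = 3*x^3 - 4*x^2 - 3*x + 1:
  f'(x)  = 9*x^2 - 8*x - 3
  f''(x) = 18*x - 8
Substitute x = B_t and multiply the f'' term by 1/2:
  drift     = (1/2) * (18*x - 8) evaluated at B_t = 9*B_t - 4
  diffusion = (9*x^2 - 8*x - 3) evaluated at B_t = 9*B_t^2 - 8*B_t - 3
Therefore d(3*B_t^3 - 4*B_t^2 - 3*B_t + 1) = (9*B_t - 4) dt + (9*B_t^2 - 8*B_t - 3) dB_t.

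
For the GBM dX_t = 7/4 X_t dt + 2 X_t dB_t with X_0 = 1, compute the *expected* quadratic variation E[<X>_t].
E[<X>_t] = 8*exp(15*t/2)/15 - 8/15

<X>_t = int_0^t (2 * X_s)^2 ds. Taking expectation inside the integral: E[<X>_t] = 2^2 * int_0^t E[X_s^2] ds. For GBM, E[X_s^2] = x_0^2 * exp((2 mu + sigma^2) s). Integrating:
  E[<X>_t] = 2^2 * 1^2 * (exp((2*(7/4) + 2^2) t) - 1) / (2*(7/4) + 2^2)
           = 2^2 * 1^2 * (exp((15/2) t) - 1) / (15/2) = 8*exp(15*t/2)/15 - 8/15.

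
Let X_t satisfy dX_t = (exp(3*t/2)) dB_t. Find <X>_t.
<X>_t = exp(3*t)/3 - 1/3

For an Itô process dX_t = a(t) dt + b(t) dB_t, the quadratic variation is <X>_t = int_0^t b(s)^2 ds (the drift term does not contribute). Here b(s) = exp(3*s/2), so
  b(s)^2 = exp(3*s).
Integrating from 0 to t:
  <X>_t = int_0^t (exp(3*s)) ds = exp(3*t)/3 - 1/3.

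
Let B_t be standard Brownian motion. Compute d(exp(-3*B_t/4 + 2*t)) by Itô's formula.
d(exp(-3*B_t/4 + 2*t)) = (73*exp(-3*B_t/4 + 2*t)/32) dt + (-3*exp(-3*B_t/4 + 2*t)/4) dB_t

Itô's formula for f(t, x): d f(t, B_t) = (f_t + (1/2) f_xx) dt + f_x dB_t. Compute partials of f(t, x) = exp(2*t - 3*x/4):
  f_t(t,x)  = 2*exp(2*t - 3*x/4)
  f_x(t,x)  = -3*exp(2*t - 3*x/4)/4
  f_xx(t,x) = 9*exp(2*t - 3*x/4)/16
Assemble drift = f_t + (1/2) f_xx = 73*exp(2*t - 3*x/4)/32 and diffusion = f_x = -3*exp(2*t - 3*x/4)/4. Substituting x = B_t:
  d(exp(-3*B_t/4 + 2*t)) = (73*exp(-3*B_t/4 + 2*t)/32) dt + (-3*exp(-3*B_t/4 + 2*t)/4) dB_t.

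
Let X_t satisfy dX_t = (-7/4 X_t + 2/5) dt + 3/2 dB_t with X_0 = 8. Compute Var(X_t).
Var(X_t) = 9/14 - 9*exp(-7*t/2)/14

The variance V(t) = Var(X_t) satisfies V'(t) = 2 a V(t) + c^2 with V(0) = 0 (drift coefficient is linear in X, diffusion is constant). With a = -7/4, c = 3/2, the solution is
  V(t) = (c^2 / (2 a)) * (exp(2 a t) - 1)
       = ((3/2)^2 / (2*(-7/4))) * (exp((-7/2) t) - 1)
       = 9/14 - 9*exp(-7*t/2)/14.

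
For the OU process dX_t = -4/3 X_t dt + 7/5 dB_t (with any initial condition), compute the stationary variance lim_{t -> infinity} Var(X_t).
lim Var(X_t) = 147/200

The OU SDE dX = -theta X dt + sigma dB admits the integrating factor exp(theta t): d(exp(theta t) X_t) = sigma exp(theta t) dB_t. Integrating from 0 to t gives X_t = x_0 * exp(-theta t) + sigma * int_0^t exp(-theta (t-s)) dB_s for any initial x_0. The Itô integral has variance (by the Itô isometry) sigma^2 * int_0^t exp(-2 theta (t - s)) ds = sigma^2 * (1 - exp(-2 theta t)) / (2 theta), independent of x_0.
With theta = 4/3, sigma = 7/5:
  Var(X_t) = (7/5)^2 * (1 - exp(-2*4/3 t)) / (2 * 4/3) = 147/200 - 147*exp(-8*t/3)/200.
As t -> infinity, exp(-2*4/3 t) -> 0, so the stationary variance is sigma^2 / (2 theta) = 147/200.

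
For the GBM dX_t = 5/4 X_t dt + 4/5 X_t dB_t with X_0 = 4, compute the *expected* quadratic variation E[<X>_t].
E[<X>_t] = 512*exp(157*t/50)/157 - 512/157

<X>_t = int_0^t ((4/5) * X_s)^2 ds. Taking expectation inside the integral: E[<X>_t] = (4/5)^2 * int_0^t E[X_s^2] ds. For GBM, E[X_s^2] = x_0^2 * exp((2 mu + sigma^2) s). Integrating:
  E[<X>_t] = (4/5)^2 * 4^2 * (exp((2*(5/4) + (4/5)^2) t) - 1) / (2*(5/4) + (4/5)^2)
           = (4/5)^2 * 4^2 * (exp((157/50) t) - 1) / (157/50) = 512*exp(157*t/50)/157 - 512/157.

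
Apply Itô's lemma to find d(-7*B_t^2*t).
d(-7*B_t^2*t) = (-7*B_t^2 - 7*t) dt + (-14*B_t*t) dB_t

Itô's formula for f(t, x): d f(t, B_t) = (f_t + (1/2) f_xx) dt + f_x dB_t. Compute partials of f(t, x) = -7*t*x^2:
  f_t(t,x)  = -7*x^2
  f_x(t,x)  = -14*t*x
  f_xx(t,x) = -14*t
Assemble drift = f_t + (1/2) f_xx = -7*t - 7*x^2 and diffusion = f_x = -14*t*x. Substituting x = B_t:
  d(-7*B_t^2*t) = (-7*B_t^2 - 7*t) dt + (-14*B_t*t) dB_t.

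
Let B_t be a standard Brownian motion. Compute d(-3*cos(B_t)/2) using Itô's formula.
d(-3*cos(B_t)/2) = (3*cos(B_t)/4) dt + (3*sin(B_t)/2) dB_t

Itô's formula for f(B_t) gives d f(B_t) = f'(B_t) dB_t + (1/2) f''(B_t) dt. Compute derivatives of f(x) = -3*cos(x)/2:
  f'(x)  = 3*sin(x)/2
  f''(x) = 3*cos(x)/2
Substitute x = B_t and multiply the f'' term by 1/2:
  drift     = (1/2) * (3*cos(x)/2) evaluated at B_t = 3*cos(B_t)/4
  diffusion = (3*sin(x)/2) evaluated at B_t = 3*sin(B_t)/2
Therefore d(-3*cos(B_t)/2) = (3*cos(B_t)/4) dt + (3*sin(B_t)/2) dB_t.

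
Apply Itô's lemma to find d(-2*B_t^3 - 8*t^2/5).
d(-2*B_t^3 - 8*t^2/5) = (-6*B_t - 16*t/5) dt + (-6*B_t^2) dB_t

Itô's formula for f(t, x): d f(t, B_t) = (f_t + (1/2) f_xx) dt + f_x dB_t. Compute partials of f(t, x) = -8*t^2/5 - 2*x^3:
  f_t(t,x)  = -16*t/5
  f_x(t,x)  = -6*x^2
  f_xx(t,x) = -12*x
Assemble drift = f_t + (1/2) f_xx = -16*t/5 - 6*x and diffusion = f_x = -6*x^2. Substituting x = B_t:
  d(-2*B_t^3 - 8*t^2/5) = (-6*B_t - 16*t/5) dt + (-6*B_t^2) dB_t.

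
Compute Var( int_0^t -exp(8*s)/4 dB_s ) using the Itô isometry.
Var = exp(16*t)/256 - 1/256

The Itô integral of a deterministic integrand f(s) has mean 0 because each increment f(s) * (B_{s+ds} - B_s) has mean 0. By the Itô isometry:
  Var( int_0^t f(s) dB_s ) = E[ (int_0^t f(s) dB_s)^2 ] = int_0^t f(s)^2 ds.
Here f(s) = -exp(8*s)/4, so f(s)^2 = exp(16*s)/16. Integrate:
  int_0^t (exp(16*s)/16) ds = exp(16*t)/256 - 1/256.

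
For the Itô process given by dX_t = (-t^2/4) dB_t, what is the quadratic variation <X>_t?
<X>_t = t^5/80

For an Itô process dX_t = a(t) dt + b(t) dB_t, the quadratic variation is <X>_t = int_0^t b(s)^2 ds (the drift term does not contribute). Here b(s) = -s^2/4, so
  b(s)^2 = s^4/16.
Integrating from 0 to t:
  <X>_t = int_0^t (s^4/16) ds = t^5/80.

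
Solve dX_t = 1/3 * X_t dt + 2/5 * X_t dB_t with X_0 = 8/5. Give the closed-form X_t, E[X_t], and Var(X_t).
X_t = 8/5 * exp((19/75) t + (2/5) B_t); E[X_t] = 8*exp(t/3)/5; Var(X_t) = 64*(exp(4*t/25) - 1)*exp(2*t/3)/25

For GBM dX = mu X dt + sigma X dB with X_0 = x_0, apply Itô to Y = log X: dY = (mu - sigma^2/2) dt + sigma dB, so Y_t = log(x_0) + (mu - sigma^2/2) t + sigma B_t and hence X_t = x_0 * exp((mu - sigma^2/2) t + sigma B_t).
With mu = 1/3, sigma = 2/5, x_0 = 8/5, this gives:
  X_t = 8/5 * exp((19/75) * t + (2/5) * B_t).
Since sigma*B_t ~ Normal(0, sigma^2 t), E[exp(sigma*B_t)] = exp(sigma^2 t / 2); so E[X_t] = x_0 * exp((mu - sigma^2/2) t) * exp(sigma^2 t / 2) = x_0 * exp(mu t) = 8*exp(t/3)/5.
Var(X_t) = E[X_t^2] - (E[X_t])^2 = x_0^2 * exp(2 mu t) * (exp(sigma^2 t) - 1) = 64*(exp(4*t/25) - 1)*exp(2*t/3)/25.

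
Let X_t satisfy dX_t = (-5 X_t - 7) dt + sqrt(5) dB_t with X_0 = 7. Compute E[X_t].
E[X_t] = -7/5 + 42*exp(-5*t)/5

Taking expectations and using E[dB_t] = 0, the mean m(t) = E[X_t] satisfies the ODE m'(t) = a m(t) + b with m(0) = x_0. With a = -5, b = -7, x_0 = 7, the solution is
  m(t) = x_0 * exp(a t) + (b/a) * (exp(a t) - 1)
       = 7 * exp((-5) t) + ((-7)/(-5)) * (exp((-5) t) - 1)
       = -7/5 + 42*exp(-5*t)/5.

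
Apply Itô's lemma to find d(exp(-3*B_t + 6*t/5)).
d(exp(-3*B_t + 6*t/5)) = (57*exp(-3*B_t + 6*t/5)/10) dt + (-3*exp(-3*B_t + 6*t/5)) dB_t

Itô's formula for f(t, x): d f(t, B_t) = (f_t + (1/2) f_xx) dt + f_x dB_t. Compute partials of f(t, x) = exp(6*t/5 - 3*x):
  f_t(t,x)  = 6*exp(6*t/5 - 3*x)/5
  f_x(t,x)  = -3*exp(6*t/5 - 3*x)
  f_xx(t,x) = 9*exp(6*t/5 - 3*x)
Assemble drift = f_t + (1/2) f_xx = 57*exp(6*t/5 - 3*x)/10 and diffusion = f_x = -3*exp(6*t/5 - 3*x). Substituting x = B_t:
  d(exp(-3*B_t + 6*t/5)) = (57*exp(-3*B_t + 6*t/5)/10) dt + (-3*exp(-3*B_t + 6*t/5)) dB_t.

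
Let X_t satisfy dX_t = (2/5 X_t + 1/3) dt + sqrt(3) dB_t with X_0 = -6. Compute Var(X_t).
Var(X_t) = 15*exp(4*t/5)/4 - 15/4

The variance V(t) = Var(X_t) satisfies V'(t) = 2 a V(t) + c^2 with V(0) = 0 (drift coefficient is linear in X, diffusion is constant). With a = 2/5, c = sqrt(3), the solution is
  V(t) = (c^2 / (2 a)) * (exp(2 a t) - 1)
       = (sqrt(3)^2 / (2*(2/5))) * (exp((4/5) t) - 1)
       = 15*exp(4*t/5)/4 - 15/4.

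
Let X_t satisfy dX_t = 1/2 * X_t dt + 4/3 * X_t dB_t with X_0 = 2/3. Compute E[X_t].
E[X_t] = 2*exp(t/2)/3

For GBM dX = mu X dt + sigma X dB with X_0 = x_0, apply Itô to Y = log X: dY = (mu - sigma^2/2) dt + sigma dB, so Y_t = log(x_0) + (mu - sigma^2/2) t + sigma B_t and hence X_t = x_0 * exp((mu - sigma^2/2) t + sigma B_t).
With mu = 1/2, sigma = 4/3, x_0 = 2/3, this gives:
  X_t = 2/3 * exp((-7/18) * t + (4/3) * B_t).
Since sigma*B_t ~ Normal(0, sigma^2 t), E[exp(sigma*B_t)] = exp(sigma^2 t / 2); so E[X_t] = x_0 * exp((mu - sigma^2/2) t) * exp(sigma^2 t / 2) = x_0 * exp(mu t) = 2*exp(t/2)/3.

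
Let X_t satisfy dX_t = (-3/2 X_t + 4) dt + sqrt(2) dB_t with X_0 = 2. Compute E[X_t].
E[X_t] = 8/3 - 2*exp(-3*t/2)/3

Taking expectations and using E[dB_t] = 0, the mean m(t) = E[X_t] satisfies the ODE m'(t) = a m(t) + b with m(0) = x_0. With a = -3/2, b = 4, x_0 = 2, the solution is
  m(t) = x_0 * exp(a t) + (b/a) * (exp(a t) - 1)
       = 2 * exp((-3/2) t) + (4/(-3/2)) * (exp((-3/2) t) - 1)
       = 8/3 - 2*exp(-3*t/2)/3.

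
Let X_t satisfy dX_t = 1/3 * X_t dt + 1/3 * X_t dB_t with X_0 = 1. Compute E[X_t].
E[X_t] = exp(t/3)

For GBM dX = mu X dt + sigma X dB with X_0 = x_0, apply Itô to Y = log X: dY = (mu - sigma^2/2) dt + sigma dB, so Y_t = log(x_0) + (mu - sigma^2/2) t + sigma B_t and hence X_t = x_0 * exp((mu - sigma^2/2) t + sigma B_t).
With mu = 1/3, sigma = 1/3, x_0 = 1, this gives:
  X_t = 1 * exp((5/18) * t + (1/3) * B_t).
Since sigma*B_t ~ Normal(0, sigma^2 t), E[exp(sigma*B_t)] = exp(sigma^2 t / 2); so E[X_t] = x_0 * exp((mu - sigma^2/2) t) * exp(sigma^2 t / 2) = x_0 * exp(mu t) = exp(t/3).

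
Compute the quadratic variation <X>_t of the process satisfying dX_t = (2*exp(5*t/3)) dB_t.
<X>_t = 6*exp(10*t/3)/5 - 6/5

For an Itô process dX_t = a(t) dt + b(t) dB_t, the quadratic variation is <X>_t = int_0^t b(s)^2 ds (the drift term does not contribute). Here b(s) = 2*exp(5*s/3), so
  b(s)^2 = 4*exp(10*s/3).
Integrating from 0 to t:
  <X>_t = int_0^t (4*exp(10*s/3)) ds = 6*exp(10*t/3)/5 - 6/5.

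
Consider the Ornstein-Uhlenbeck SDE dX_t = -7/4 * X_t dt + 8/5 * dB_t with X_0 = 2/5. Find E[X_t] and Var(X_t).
E[X_t] = 2*exp(-7*t/4)/5; Var(X_t) = 128/175 - 128*exp(-7*t/2)/175

The OU SDE dX = -theta X dt + sigma dB admits the integrating factor exp(theta t): d(exp(theta t) X_t) = sigma exp(theta t) dB_t. Integrating from 0 to t:
  X_t = x_0 * exp(-theta t) + sigma * int_0^t exp(-theta (t-s)) dB_s.
The Itô integral has mean 0 and (by the Itô isometry) variance sigma^2 * int_0^t exp(-2 theta (t - s)) ds = sigma^2 * (1 - exp(-2 theta t)) / (2 theta).
With theta = 7/4, sigma = 8/5, x_0 = 2/5:
  E[X_t] = 2/5 * exp(-7/4 t) = 2*exp(-7*t/4)/5
  Var(X_t) = (8/5)^2 * (1 - exp(-2*7/4 t)) / (2 * 7/4) = 128/175 - 128*exp(-7*t/2)/175.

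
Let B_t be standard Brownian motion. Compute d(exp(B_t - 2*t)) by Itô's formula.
d(exp(B_t - 2*t)) = (-3*exp(B_t - 2*t)/2) dt + (exp(B_t - 2*t)) dB_t

Itô's formula for f(t, x): d f(t, B_t) = (f_t + (1/2) f_xx) dt + f_x dB_t. Compute partials of f(t, x) = exp(-2*t + x):
  f_t(t,x)  = -2*exp(-2*t + x)
  f_x(t,x)  = exp(-2*t + x)
  f_xx(t,x) = exp(-2*t + x)
Assemble drift = f_t + (1/2) f_xx = -3*exp(-2*t + x)/2 and diffusion = f_x = exp(-2*t + x). Substituting x = B_t:
  d(exp(B_t - 2*t)) = (-3*exp(B_t - 2*t)/2) dt + (exp(B_t - 2*t)) dB_t.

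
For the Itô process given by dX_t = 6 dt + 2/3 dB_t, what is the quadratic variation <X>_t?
<X>_t = 4*t/9

For an Itô process dX_t = a(t) dt + b(t) dB_t, the quadratic variation is <X>_t = int_0^t b(s)^2 ds (the drift term does not contribute). Here b(s) = 2/3, so
  b(s)^2 = 4/9.
Integrating from 0 to t:
  <X>_t = int_0^t (4/9) ds = 4*t/9.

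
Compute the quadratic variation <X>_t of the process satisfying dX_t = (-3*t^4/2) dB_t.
<X>_t = t^9/4

For an Itô process dX_t = a(t) dt + b(t) dB_t, the quadratic variation is <X>_t = int_0^t b(s)^2 ds (the drift term does not contribute). Here b(s) = -3*s^4/2, so
  b(s)^2 = 9*s^8/4.
Integrating from 0 to t:
  <X>_t = int_0^t (9*s^8/4) ds = t^9/4.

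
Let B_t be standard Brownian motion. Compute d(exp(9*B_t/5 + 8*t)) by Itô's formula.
d(exp(9*B_t/5 + 8*t)) = (481*exp(9*B_t/5 + 8*t)/50) dt + (9*exp(9*B_t/5 + 8*t)/5) dB_t

Itô's formula for f(t, x): d f(t, B_t) = (f_t + (1/2) f_xx) dt + f_x dB_t. Compute partials of f(t, x) = exp(8*t + 9*x/5):
  f_t(t,x)  = 8*exp(8*t + 9*x/5)
  f_x(t,x)  = 9*exp(8*t + 9*x/5)/5
  f_xx(t,x) = 81*exp(8*t + 9*x/5)/25
Assemble drift = f_t + (1/2) f_xx = 481*exp(8*t + 9*x/5)/50 and diffusion = f_x = 9*exp(8*t + 9*x/5)/5. Substituting x = B_t:
  d(exp(9*B_t/5 + 8*t)) = (481*exp(9*B_t/5 + 8*t)/50) dt + (9*exp(9*B_t/5 + 8*t)/5) dB_t.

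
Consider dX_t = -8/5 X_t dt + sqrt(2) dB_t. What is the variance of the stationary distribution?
lim Var(X_t) = 5/8

The OU SDE dX = -theta X dt + sigma dB admits the integrating factor exp(theta t): d(exp(theta t) X_t) = sigma exp(theta t) dB_t. Integrating from 0 to t gives X_t = x_0 * exp(-theta t) + sigma * int_0^t exp(-theta (t-s)) dB_s for any initial x_0. The Itô integral has variance (by the Itô isometry) sigma^2 * int_0^t exp(-2 theta (t - s)) ds = sigma^2 * (1 - exp(-2 theta t)) / (2 theta), independent of x_0.
With theta = 8/5, sigma = sqrt(2):
  Var(X_t) = (sqrt(2))^2 * (1 - exp(-2*8/5 t)) / (2 * 8/5) = 5/8 - 5*exp(-16*t/5)/8.
As t -> infinity, exp(-2*8/5 t) -> 0, so the stationary variance is sigma^2 / (2 theta) = 5/8.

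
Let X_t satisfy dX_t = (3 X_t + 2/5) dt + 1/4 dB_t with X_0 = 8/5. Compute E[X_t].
E[X_t] = 26*exp(3*t)/15 - 2/15

Taking expectations and using E[dB_t] = 0, the mean m(t) = E[X_t] satisfies the ODE m'(t) = a m(t) + b with m(0) = x_0. With a = 3, b = 2/5, x_0 = 8/5, the solution is
  m(t) = x_0 * exp(a t) + (b/a) * (exp(a t) - 1)
       = (8/5) * exp(3 t) + ((2/5)/3) * (exp(3 t) - 1)
       = 26*exp(3*t)/15 - 2/15.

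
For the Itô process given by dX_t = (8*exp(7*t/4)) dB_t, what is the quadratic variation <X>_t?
<X>_t = 128*exp(7*t/2)/7 - 128/7

For an Itô process dX_t = a(t) dt + b(t) dB_t, the quadratic variation is <X>_t = int_0^t b(s)^2 ds (the drift term does not contribute). Here b(s) = 8*exp(7*s/4), so
  b(s)^2 = 64*exp(7*s/2).
Integrating from 0 to t:
  <X>_t = int_0^t (64*exp(7*s/2)) ds = 128*exp(7*t/2)/7 - 128/7.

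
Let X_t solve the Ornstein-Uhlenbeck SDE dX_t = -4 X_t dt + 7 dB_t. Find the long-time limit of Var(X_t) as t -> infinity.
lim Var(X_t) = 49/8

The OU SDE dX = -theta X dt + sigma dB admits the integrating factor exp(theta t): d(exp(theta t) X_t) = sigma exp(theta t) dB_t. Integrating from 0 to t gives X_t = x_0 * exp(-theta t) + sigma * int_0^t exp(-theta (t-s)) dB_s for any initial x_0. The Itô integral has variance (by the Itô isometry) sigma^2 * int_0^t exp(-2 theta (t - s)) ds = sigma^2 * (1 - exp(-2 theta t)) / (2 theta), independent of x_0.
With theta = 4, sigma = 7:
  Var(X_t) = (7)^2 * (1 - exp(-2*4 t)) / (2 * 4) = 49/8 - 49*exp(-8*t)/8.
As t -> infinity, exp(-2*4 t) -> 0, so the stationary variance is sigma^2 / (2 theta) = 49/8.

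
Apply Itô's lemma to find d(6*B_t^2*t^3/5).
d(6*B_t^2*t^3/5) = (6*t^2*(3*B_t^2 + t)/5) dt + (12*B_t*t^3/5) dB_t

Itô's formula for f(t, x): d f(t, B_t) = (f_t + (1/2) f_xx) dt + f_x dB_t. Compute partials of f(t, x) = 6*t^3*x^2/5:
  f_t(t,x)  = 18*t^2*x^2/5
  f_x(t,x)  = 12*t^3*x/5
  f_xx(t,x) = 12*t^3/5
Assemble drift = f_t + (1/2) f_xx = 6*t^2*(t + 3*x^2)/5 and diffusion = f_x = 12*t^3*x/5. Substituting x = B_t:
  d(6*B_t^2*t^3/5) = (6*t^2*(3*B_t^2 + t)/5) dt + (12*B_t*t^3/5) dB_t.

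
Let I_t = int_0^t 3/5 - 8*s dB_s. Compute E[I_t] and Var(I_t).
E[I_t] = 0; Var(I_t) = t*(1600*t^2 - 360*t + 27)/75

The Itô integral of a deterministic integrand f(s) has mean 0 because each increment f(s) * (B_{s+ds} - B_s) has mean 0. By the Itô isometry:
  Var( int_0^t f(s) dB_s ) = E[ (int_0^t f(s) dB_s)^2 ] = int_0^t f(s)^2 ds.
Here f(s) = 3/5 - 8*s, so f(s)^2 = (40*s - 3)^2/25. Integrate:
  int_0^t ((40*s - 3)^2/25) ds = t*(1600*t^2 - 360*t + 27)/75.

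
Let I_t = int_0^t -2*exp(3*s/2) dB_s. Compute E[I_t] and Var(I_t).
E[I_t] = 0; Var(I_t) = 4*exp(3*t)/3 - 4/3

The Itô integral of a deterministic integrand f(s) has mean 0 because each increment f(s) * (B_{s+ds} - B_s) has mean 0. By the Itô isometry:
  Var( int_0^t f(s) dB_s ) = E[ (int_0^t f(s) dB_s)^2 ] = int_0^t f(s)^2 ds.
Here f(s) = -2*exp(3*s/2), so f(s)^2 = 4*exp(3*s). Integrate:
  int_0^t (4*exp(3*s)) ds = 4*exp(3*t)/3 - 4/3.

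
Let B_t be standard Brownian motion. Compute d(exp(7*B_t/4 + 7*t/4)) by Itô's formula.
d(exp(7*B_t/4 + 7*t/4)) = (105*exp(7*B_t/4 + 7*t/4)/32) dt + (7*exp(7*B_t/4 + 7*t/4)/4) dB_t

Itô's formula for f(t, x): d f(t, B_t) = (f_t + (1/2) f_xx) dt + f_x dB_t. Compute partials of f(t, x) = exp(7*t/4 + 7*x/4):
  f_t(t,x)  = 7*exp(7*t/4 + 7*x/4)/4
  f_x(t,x)  = 7*exp(7*t/4 + 7*x/4)/4
  f_xx(t,x) = 49*exp(7*t/4 + 7*x/4)/16
Assemble drift = f_t + (1/2) f_xx = 105*exp(7*t/4 + 7*x/4)/32 and diffusion = f_x = 7*exp(7*t/4 + 7*x/4)/4. Substituting x = B_t:
  d(exp(7*B_t/4 + 7*t/4)) = (105*exp(7*B_t/4 + 7*t/4)/32) dt + (7*exp(7*B_t/4 + 7*t/4)/4) dB_t.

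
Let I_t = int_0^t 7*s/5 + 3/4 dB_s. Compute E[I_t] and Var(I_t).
E[I_t] = 0; Var(I_t) = t*(784*t^2 + 1260*t + 675)/1200

The Itô integral of a deterministic integrand f(s) has mean 0 because each increment f(s) * (B_{s+ds} - B_s) has mean 0. By the Itô isometry:
  Var( int_0^t f(s) dB_s ) = E[ (int_0^t f(s) dB_s)^2 ] = int_0^t f(s)^2 ds.
Here f(s) = 7*s/5 + 3/4, so f(s)^2 = (28*s + 15)^2/400. Integrate:
  int_0^t ((28*s + 15)^2/400) ds = t*(784*t^2 + 1260*t + 675)/1200.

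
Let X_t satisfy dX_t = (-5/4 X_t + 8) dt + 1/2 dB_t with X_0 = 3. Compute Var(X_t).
Var(X_t) = 1/10 - exp(-5*t/2)/10

The variance V(t) = Var(X_t) satisfies V'(t) = 2 a V(t) + c^2 with V(0) = 0 (drift coefficient is linear in X, diffusion is constant). With a = -5/4, c = 1/2, the solution is
  V(t) = (c^2 / (2 a)) * (exp(2 a t) - 1)
       = ((1/2)^2 / (2*(-5/4))) * (exp((-5/2) t) - 1)
       = 1/10 - exp(-5*t/2)/10.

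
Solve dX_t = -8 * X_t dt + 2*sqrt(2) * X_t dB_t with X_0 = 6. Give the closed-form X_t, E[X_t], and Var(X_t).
X_t = 6 * exp((-12) t + (2*sqrt(2)) B_t); E[X_t] = 6*exp(-8*t); Var(X_t) = (36*exp(8*t) - 36)*exp(-16*t)

For GBM dX = mu X dt + sigma X dB with X_0 = x_0, apply Itô to Y = log X: dY = (mu - sigma^2/2) dt + sigma dB, so Y_t = log(x_0) + (mu - sigma^2/2) t + sigma B_t and hence X_t = x_0 * exp((mu - sigma^2/2) t + sigma B_t).
With mu = -8, sigma = 2*sqrt(2), x_0 = 6, this gives:
  X_t = 6 * exp((-12) * t + (2*sqrt(2)) * B_t).
Since sigma*B_t ~ Normal(0, sigma^2 t), E[exp(sigma*B_t)] = exp(sigma^2 t / 2); so E[X_t] = x_0 * exp((mu - sigma^2/2) t) * exp(sigma^2 t / 2) = x_0 * exp(mu t) = 6*exp(-8*t).
Var(X_t) = E[X_t^2] - (E[X_t])^2 = x_0^2 * exp(2 mu t) * (exp(sigma^2 t) - 1) = (36*exp(8*t) - 36)*exp(-16*t).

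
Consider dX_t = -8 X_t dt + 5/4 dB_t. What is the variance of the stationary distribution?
lim Var(X_t) = 25/256

The OU SDE dX = -theta X dt + sigma dB admits the integrating factor exp(theta t): d(exp(theta t) X_t) = sigma exp(theta t) dB_t. Integrating from 0 to t gives X_t = x_0 * exp(-theta t) + sigma * int_0^t exp(-theta (t-s)) dB_s for any initial x_0. The Itô integral has variance (by the Itô isometry) sigma^2 * int_0^t exp(-2 theta (t - s)) ds = sigma^2 * (1 - exp(-2 theta t)) / (2 theta), independent of x_0.
With theta = 8, sigma = 5/4:
  Var(X_t) = (5/4)^2 * (1 - exp(-2*8 t)) / (2 * 8) = 25/256 - 25*exp(-16*t)/256.
As t -> infinity, exp(-2*8 t) -> 0, so the stationary variance is sigma^2 / (2 theta) = 25/256.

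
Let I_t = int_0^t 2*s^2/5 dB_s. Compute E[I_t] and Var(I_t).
E[I_t] = 0; Var(I_t) = 4*t^5/125

The Itô integral of a deterministic integrand f(s) has mean 0 because each increment f(s) * (B_{s+ds} - B_s) has mean 0. By the Itô isometry:
  Var( int_0^t f(s) dB_s ) = E[ (int_0^t f(s) dB_s)^2 ] = int_0^t f(s)^2 ds.
Here f(s) = 2*s^2/5, so f(s)^2 = 4*s^4/25. Integrate:
  int_0^t (4*s^4/25) ds = 4*t^5/125.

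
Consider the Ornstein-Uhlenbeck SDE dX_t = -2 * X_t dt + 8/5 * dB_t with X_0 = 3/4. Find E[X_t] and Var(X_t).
E[X_t] = 3*exp(-2*t)/4; Var(X_t) = 16/25 - 16*exp(-4*t)/25

The OU SDE dX = -theta X dt + sigma dB admits the integrating factor exp(theta t): d(exp(theta t) X_t) = sigma exp(theta t) dB_t. Integrating from 0 to t:
  X_t = x_0 * exp(-theta t) + sigma * int_0^t exp(-theta (t-s)) dB_s.
The Itô integral has mean 0 and (by the Itô isometry) variance sigma^2 * int_0^t exp(-2 theta (t - s)) ds = sigma^2 * (1 - exp(-2 theta t)) / (2 theta).
With theta = 2, sigma = 8/5, x_0 = 3/4:
  E[X_t] = 3/4 * exp(-2 t) = 3*exp(-2*t)/4
  Var(X_t) = (8/5)^2 * (1 - exp(-2*2 t)) / (2 * 2) = 16/25 - 16*exp(-4*t)/25.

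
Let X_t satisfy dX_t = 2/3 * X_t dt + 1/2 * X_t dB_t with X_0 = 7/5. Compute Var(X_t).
Var(X_t) = 49*(exp(t/4) - 1)*exp(4*t/3)/25

For GBM dX = mu X dt + sigma X dB with X_0 = x_0, apply Itô to Y = log X: dY = (mu - sigma^2/2) dt + sigma dB, so Y_t = log(x_0) + (mu - sigma^2/2) t + sigma B_t and hence X_t = x_0 * exp((mu - sigma^2/2) t + sigma B_t).
With mu = 2/3, sigma = 1/2, x_0 = 7/5, this gives:
  X_t = 7/5 * exp((13/24) * t + (1/2) * B_t).
Since sigma*B_t ~ Normal(0, sigma^2 t), E[exp(sigma*B_t)] = exp(sigma^2 t / 2); so E[X_t] = x_0 * exp((mu - sigma^2/2) t) * exp(sigma^2 t / 2) = x_0 * exp(mu t) = 7*exp(2*t/3)/5.
Var(X_t) = E[X_t^2] - (E[X_t])^2 = x_0^2 * exp(2 mu t) * (exp(sigma^2 t) - 1) = 49*(exp(t/4) - 1)*exp(4*t/3)/25.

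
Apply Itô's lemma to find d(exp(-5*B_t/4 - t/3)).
d(exp(-5*B_t/4 - t/3)) = (43*exp(-5*B_t/4 - t/3)/96) dt + (-5*exp(-5*B_t/4 - t/3)/4) dB_t

Itô's formula for f(t, x): d f(t, B_t) = (f_t + (1/2) f_xx) dt + f_x dB_t. Compute partials of f(t, x) = exp(-t/3 - 5*x/4):
  f_t(t,x)  = -exp(-t/3 - 5*x/4)/3
  f_x(t,x)  = -5*exp(-t/3 - 5*x/4)/4
  f_xx(t,x) = 25*exp(-t/3 - 5*x/4)/16
Assemble drift = f_t + (1/2) f_xx = 43*exp(-t/3 - 5*x/4)/96 and diffusion = f_x = -5*exp(-t/3 - 5*x/4)/4. Substituting x = B_t:
  d(exp(-5*B_t/4 - t/3)) = (43*exp(-5*B_t/4 - t/3)/96) dt + (-5*exp(-5*B_t/4 - t/3)/4) dB_t.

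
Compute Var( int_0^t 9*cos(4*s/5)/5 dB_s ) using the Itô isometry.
Var = 81*t/50 + 81*sin(4*t/5)*cos(4*t/5)/40

The Itô integral of a deterministic integrand f(s) has mean 0 because each increment f(s) * (B_{s+ds} - B_s) has mean 0. By the Itô isometry:
  Var( int_0^t f(s) dB_s ) = E[ (int_0^t f(s) dB_s)^2 ] = int_0^t f(s)^2 ds.
Here f(s) = 9*cos(4*s/5)/5, so f(s)^2 = 81*cos(4*s/5)^2/25. Integrate:
  int_0^t (81*cos(4*s/5)^2/25) ds = 81*t/50 + 81*sin(4*t/5)*cos(4*t/5)/40.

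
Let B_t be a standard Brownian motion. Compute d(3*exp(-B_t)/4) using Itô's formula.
d(3*exp(-B_t)/4) = (3*exp(-B_t)/8) dt + (-3*exp(-B_t)/4) dB_t

Itô's formula for f(B_t) gives d f(B_t) = f'(B_t) dB_t + (1/2) f''(B_t) dt. Compute derivatives of f(x) = 3*exp(-x)/4:
  f'(x)  = -3*exp(-x)/4
  f''(x) = 3*exp(-x)/4
Substitute x = B_t and multiply the f'' term by 1/2:
  drift     = (1/2) * (3*exp(-x)/4) evaluated at B_t = 3*exp(-B_t)/8
  diffusion = (-3*exp(-x)/4) evaluated at B_t = -3*exp(-B_t)/4
Therefore d(3*exp(-B_t)/4) = (3*exp(-B_t)/8) dt + (-3*exp(-B_t)/4) dB_t.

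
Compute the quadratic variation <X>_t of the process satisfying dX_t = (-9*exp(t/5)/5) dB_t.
<X>_t = 81*exp(2*t/5)/10 - 81/10

For an Itô process dX_t = a(t) dt + b(t) dB_t, the quadratic variation is <X>_t = int_0^t b(s)^2 ds (the drift term does not contribute). Here b(s) = -9*exp(s/5)/5, so
  b(s)^2 = 81*exp(2*s/5)/25.
Integrating from 0 to t:
  <X>_t = int_0^t (81*exp(2*s/5)/25) ds = 81*exp(2*t/5)/10 - 81/10.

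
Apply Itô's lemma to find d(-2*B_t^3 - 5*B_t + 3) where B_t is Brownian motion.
d(-2*B_t^3 - 5*B_t + 3) = (-6*B_t) dt + (-6*B_t^2 - 5) dB_t

Itô's formula for f(B_t) gives d f(B_t) = f'(B_t) dB_t + (1/2) f''(B_t) dt. Compute derivatives of f(x) = -2*x^3 - 5*x + 3:
  f'(x)  = -6*x^2 - 5
  f''(x) = -12*x
Substitute x = B_t and multiply the f'' term by 1/2:
  drift     = (1/2) * (-12*x) evaluated at B_t = -6*B_t
  diffusion = (-6*x^2 - 5) evaluated at B_t = -6*B_t^2 - 5
Therefore d(-2*B_t^3 - 5*B_t + 3) = (-6*B_t) dt + (-6*B_t^2 - 5) dB_t.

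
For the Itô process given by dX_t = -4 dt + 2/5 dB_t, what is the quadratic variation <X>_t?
<X>_t = 4*t/25

For an Itô process dX_t = a(t) dt + b(t) dB_t, the quadratic variation is <X>_t = int_0^t b(s)^2 ds (the drift term does not contribute). Here b(s) = 2/5, so
  b(s)^2 = 4/25.
Integrating from 0 to t:
  <X>_t = int_0^t (4/25) ds = 4*t/25.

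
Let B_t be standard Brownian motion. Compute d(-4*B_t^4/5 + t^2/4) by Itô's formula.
d(-4*B_t^4/5 + t^2/4) = (-24*B_t^2/5 + t/2) dt + (-16*B_t^3/5) dB_t

Itô's formula for f(t, x): d f(t, B_t) = (f_t + (1/2) f_xx) dt + f_x dB_t. Compute partials of f(t, x) = t^2/4 - 4*x^4/5:
  f_t(t,x)  = t/2
  f_x(t,x)  = -16*x^3/5
  f_xx(t,x) = -48*x^2/5
Assemble drift = f_t + (1/2) f_xx = t/2 - 24*x^2/5 and diffusion = f_x = -16*x^3/5. Substituting x = B_t:
  d(-4*B_t^4/5 + t^2/4) = (-24*B_t^2/5 + t/2) dt + (-16*B_t^3/5) dB_t.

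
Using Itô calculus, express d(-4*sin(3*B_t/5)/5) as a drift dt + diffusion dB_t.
d(-4*sin(3*B_t/5)/5) = (18*sin(3*B_t/5)/125) dt + (-12*cos(3*B_t/5)/25) dB_t

Itô's formula for f(B_t) gives d f(B_t) = f'(B_t) dB_t + (1/2) f''(B_t) dt. Compute derivatives of f(x) = -4*sin(3*x/5)/5:
  f'(x)  = -12*cos(3*x/5)/25
  f''(x) = 36*sin(3*x/5)/125
Substitute x = B_t and multiply the f'' term by 1/2:
  drift     = (1/2) * (36*sin(3*x/5)/125) evaluated at B_t = 18*sin(3*B_t/5)/125
  diffusion = (-12*cos(3*x/5)/25) evaluated at B_t = -12*cos(3*B_t/5)/25
Therefore d(-4*sin(3*B_t/5)/5) = (18*sin(3*B_t/5)/125) dt + (-12*cos(3*B_t/5)/25) dB_t.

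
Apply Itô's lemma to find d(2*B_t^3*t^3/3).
d(2*B_t^3*t^3/3) = (2*B_t*t^2*(B_t^2 + t)) dt + (2*B_t^2*t^3) dB_t

Itô's formula for f(t, x): d f(t, B_t) = (f_t + (1/2) f_xx) dt + f_x dB_t. Compute partials of f(t, x) = 2*t^3*x^3/3:
  f_t(t,x)  = 2*t^2*x^3
  f_x(t,x)  = 2*t^3*x^2
  f_xx(t,x) = 4*t^3*x
Assemble drift = f_t + (1/2) f_xx = 2*t^2*x*(t + x^2) and diffusion = f_x = 2*t^3*x^2. Substituting x = B_t:
  d(2*B_t^3*t^3/3) = (2*B_t*t^2*(B_t^2 + t)) dt + (2*B_t^2*t^3) dB_t.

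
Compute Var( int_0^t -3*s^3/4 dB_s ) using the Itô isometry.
Var = 9*t^7/112

The Itô integral of a deterministic integrand f(s) has mean 0 because each increment f(s) * (B_{s+ds} - B_s) has mean 0. By the Itô isometry:
  Var( int_0^t f(s) dB_s ) = E[ (int_0^t f(s) dB_s)^2 ] = int_0^t f(s)^2 ds.
Here f(s) = -3*s^3/4, so f(s)^2 = 9*s^6/16. Integrate:
  int_0^t (9*s^6/16) ds = 9*t^7/112.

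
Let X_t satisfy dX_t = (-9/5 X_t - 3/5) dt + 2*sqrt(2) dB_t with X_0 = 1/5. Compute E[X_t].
E[X_t] = -1/3 + 8*exp(-9*t/5)/15

Taking expectations and using E[dB_t] = 0, the mean m(t) = E[X_t] satisfies the ODE m'(t) = a m(t) + b with m(0) = x_0. With a = -9/5, b = -3/5, x_0 = 1/5, the solution is
  m(t) = x_0 * exp(a t) + (b/a) * (exp(a t) - 1)
       = (1/5) * exp((-9/5) t) + ((-3/5)/(-9/5)) * (exp((-9/5) t) - 1)
       = -1/3 + 8*exp(-9*t/5)/15.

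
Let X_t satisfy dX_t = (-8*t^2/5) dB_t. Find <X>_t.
<X>_t = 64*t^5/125

For an Itô process dX_t = a(t) dt + b(t) dB_t, the quadratic variation is <X>_t = int_0^t b(s)^2 ds (the drift term does not contribute). Here b(s) = -8*s^2/5, so
  b(s)^2 = 64*s^4/25.
Integrating from 0 to t:
  <X>_t = int_0^t (64*s^4/25) ds = 64*t^5/125.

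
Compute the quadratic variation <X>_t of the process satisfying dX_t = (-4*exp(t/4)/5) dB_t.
<X>_t = 32*exp(t/2)/25 - 32/25

For an Itô process dX_t = a(t) dt + b(t) dB_t, the quadratic variation is <X>_t = int_0^t b(s)^2 ds (the drift term does not contribute). Here b(s) = -4*exp(s/4)/5, so
  b(s)^2 = 16*exp(s/2)/25.
Integrating from 0 to t:
  <X>_t = int_0^t (16*exp(s/2)/25) ds = 32*exp(t/2)/25 - 32/25.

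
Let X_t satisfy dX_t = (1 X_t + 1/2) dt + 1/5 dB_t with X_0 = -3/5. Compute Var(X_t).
Var(X_t) = exp(2*t)/50 - 1/50

The variance V(t) = Var(X_t) satisfies V'(t) = 2 a V(t) + c^2 with V(0) = 0 (drift coefficient is linear in X, diffusion is constant). With a = 1, c = 1/5, the solution is
  V(t) = (c^2 / (2 a)) * (exp(2 a t) - 1)
       = ((1/5)^2 / (2*1)) * (exp(2 t) - 1)
       = exp(2*t)/50 - 1/50.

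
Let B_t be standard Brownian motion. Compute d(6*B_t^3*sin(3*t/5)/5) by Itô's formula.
d(6*B_t^3*sin(3*t/5)/5) = (18*B_t*(B_t^2*cos(3*t/5) + 5*sin(3*t/5))/25) dt + (18*B_t^2*sin(3*t/5)/5) dB_t

Itô's formula for f(t, x): d f(t, B_t) = (f_t + (1/2) f_xx) dt + f_x dB_t. Compute partials of f(t, x) = 6*x^3*sin(3*t/5)/5:
  f_t(t,x)  = 18*x^3*cos(3*t/5)/25
  f_x(t,x)  = 18*x^2*sin(3*t/5)/5
  f_xx(t,x) = 36*x*sin(3*t/5)/5
Assemble drift = f_t + (1/2) f_xx = 18*x*(x^2*cos(3*t/5) + 5*sin(3*t/5))/25 and diffusion = f_x = 18*x^2*sin(3*t/5)/5. Substituting x = B_t:
  d(6*B_t^3*sin(3*t/5)/5) = (18*B_t*(B_t^2*cos(3*t/5) + 5*sin(3*t/5))/25) dt + (18*B_t^2*sin(3*t/5)/5) dB_t.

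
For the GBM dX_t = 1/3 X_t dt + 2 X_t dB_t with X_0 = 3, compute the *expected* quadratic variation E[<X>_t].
E[<X>_t] = 54*exp(14*t/3)/7 - 54/7

<X>_t = int_0^t (2 * X_s)^2 ds. Taking expectation inside the integral: E[<X>_t] = 2^2 * int_0^t E[X_s^2] ds. For GBM, E[X_s^2] = x_0^2 * exp((2 mu + sigma^2) s). Integrating:
  E[<X>_t] = 2^2 * 3^2 * (exp((2*(1/3) + 2^2) t) - 1) / (2*(1/3) + 2^2)
           = 2^2 * 3^2 * (exp((14/3) t) - 1) / (14/3) = 54*exp(14*t/3)/7 - 54/7.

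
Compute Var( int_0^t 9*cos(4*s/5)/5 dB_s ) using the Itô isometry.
Var = 81*t/50 + 81*sin(4*t/5)*cos(4*t/5)/40

The Itô integral of a deterministic integrand f(s) has mean 0 because each increment f(s) * (B_{s+ds} - B_s) has mean 0. By the Itô isometry:
  Var( int_0^t f(s) dB_s ) = E[ (int_0^t f(s) dB_s)^2 ] = int_0^t f(s)^2 ds.
Here f(s) = 9*cos(4*s/5)/5, so f(s)^2 = 81*cos(4*s/5)^2/25. Integrate:
  int_0^t (81*cos(4*s/5)^2/25) ds = 81*t/50 + 81*sin(4*t/5)*cos(4*t/5)/40.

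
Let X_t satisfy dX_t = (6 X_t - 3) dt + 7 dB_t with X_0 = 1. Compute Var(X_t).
Var(X_t) = 49*exp(12*t)/12 - 49/12

The variance V(t) = Var(X_t) satisfies V'(t) = 2 a V(t) + c^2 with V(0) = 0 (drift coefficient is linear in X, diffusion is constant). With a = 6, c = 7, the solution is
  V(t) = (c^2 / (2 a)) * (exp(2 a t) - 1)
       = (7^2 / (2*6)) * (exp(12 t) - 1)
       = 49*exp(12*t)/12 - 49/12.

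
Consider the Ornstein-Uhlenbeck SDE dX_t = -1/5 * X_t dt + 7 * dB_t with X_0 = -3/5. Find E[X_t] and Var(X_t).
E[X_t] = -3*exp(-t/5)/5; Var(X_t) = 245/2 - 245*exp(-2*t/5)/2

The OU SDE dX = -theta X dt + sigma dB admits the integrating factor exp(theta t): d(exp(theta t) X_t) = sigma exp(theta t) dB_t. Integrating from 0 to t:
  X_t = x_0 * exp(-theta t) + sigma * int_0^t exp(-theta (t-s)) dB_s.
The Itô integral has mean 0 and (by the Itô isometry) variance sigma^2 * int_0^t exp(-2 theta (t - s)) ds = sigma^2 * (1 - exp(-2 theta t)) / (2 theta).
With theta = 1/5, sigma = 7, x_0 = -3/5:
  E[X_t] = -3/5 * exp(-1/5 t) = -3*exp(-t/5)/5
  Var(X_t) = (7)^2 * (1 - exp(-2*1/5 t)) / (2 * 1/5) = 245/2 - 245*exp(-2*t/5)/2.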